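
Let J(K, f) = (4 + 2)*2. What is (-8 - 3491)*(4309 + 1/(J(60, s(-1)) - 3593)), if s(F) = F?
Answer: -53991417472/3581 ≈ -1.5077e+7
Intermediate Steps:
J(K, f) = 12 (J(K, f) = 6*2 = 12)
(-8 - 3491)*(4309 + 1/(J(60, s(-1)) - 3593)) = (-8 - 3491)*(4309 + 1/(12 - 3593)) = -3499*(4309 + 1/(-3581)) = -3499*(4309 - 1/3581) = -3499*15430528/3581 = -53991417472/3581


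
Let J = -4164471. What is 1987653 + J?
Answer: -2176818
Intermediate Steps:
1987653 + J = 1987653 - 4164471 = -2176818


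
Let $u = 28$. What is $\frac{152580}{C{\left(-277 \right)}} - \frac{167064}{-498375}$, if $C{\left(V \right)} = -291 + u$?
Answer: $- \frac{25332706556}{43690875} \approx -579.82$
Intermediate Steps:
$C{\left(V \right)} = -263$ ($C{\left(V \right)} = -291 + 28 = -263$)
$\frac{152580}{C{\left(-277 \right)}} - \frac{167064}{-498375} = \frac{152580}{-263} - \frac{167064}{-498375} = 152580 \left(- \frac{1}{263}\right) - - \frac{55688}{166125} = - \frac{152580}{263} + \frac{55688}{166125} = - \frac{25332706556}{43690875}$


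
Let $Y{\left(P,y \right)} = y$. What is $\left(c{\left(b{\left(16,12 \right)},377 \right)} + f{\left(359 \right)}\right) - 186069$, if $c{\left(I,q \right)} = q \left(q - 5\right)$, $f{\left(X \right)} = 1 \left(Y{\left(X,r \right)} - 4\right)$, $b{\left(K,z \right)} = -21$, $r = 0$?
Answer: $-45829$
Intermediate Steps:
$f{\left(X \right)} = -4$ ($f{\left(X \right)} = 1 \left(0 - 4\right) = 1 \left(-4\right) = -4$)
$c{\left(I,q \right)} = q \left(-5 + q\right)$
$\left(c{\left(b{\left(16,12 \right)},377 \right)} + f{\left(359 \right)}\right) - 186069 = \left(377 \left(-5 + 377\right) - 4\right) - 186069 = \left(377 \cdot 372 - 4\right) - 186069 = \left(140244 - 4\right) - 186069 = 140240 - 186069 = -45829$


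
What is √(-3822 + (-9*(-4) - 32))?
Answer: I*√3818 ≈ 61.79*I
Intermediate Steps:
√(-3822 + (-9*(-4) - 32)) = √(-3822 + (36 - 32)) = √(-3822 + 4) = √(-3818) = I*√3818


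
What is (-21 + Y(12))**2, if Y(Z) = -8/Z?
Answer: 4225/9 ≈ 469.44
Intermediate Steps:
(-21 + Y(12))**2 = (-21 - 8/12)**2 = (-21 - 8*1/12)**2 = (-21 - 2/3)**2 = (-65/3)**2 = 4225/9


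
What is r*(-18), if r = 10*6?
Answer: -1080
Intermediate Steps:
r = 60
r*(-18) = 60*(-18) = -1080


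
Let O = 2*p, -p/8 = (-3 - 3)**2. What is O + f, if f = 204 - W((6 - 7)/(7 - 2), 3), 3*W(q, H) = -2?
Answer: -1114/3 ≈ -371.33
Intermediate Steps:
W(q, H) = -2/3 (W(q, H) = (1/3)*(-2) = -2/3)
p = -288 (p = -8*(-3 - 3)**2 = -8*(-6)**2 = -8*36 = -288)
O = -576 (O = 2*(-288) = -576)
f = 614/3 (f = 204 - 1*(-2/3) = 204 + 2/3 = 614/3 ≈ 204.67)
O + f = -576 + 614/3 = -1114/3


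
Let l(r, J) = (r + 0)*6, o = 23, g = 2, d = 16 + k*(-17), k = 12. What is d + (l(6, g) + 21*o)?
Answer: 331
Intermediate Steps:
d = -188 (d = 16 + 12*(-17) = 16 - 204 = -188)
l(r, J) = 6*r (l(r, J) = r*6 = 6*r)
d + (l(6, g) + 21*o) = -188 + (6*6 + 21*23) = -188 + (36 + 483) = -188 + 519 = 331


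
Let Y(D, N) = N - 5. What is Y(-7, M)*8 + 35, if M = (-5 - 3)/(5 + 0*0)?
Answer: -89/5 ≈ -17.800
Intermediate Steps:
M = -8/5 (M = -8/(5 + 0) = -8/5 ≈ -1.6000)
Y(D, N) = -5 + N
Y(-7, M)*8 + 35 = (-5 - 8/5)*8 + 35 = -33/5*8 + 35 = -264/5 + 35 = -89/5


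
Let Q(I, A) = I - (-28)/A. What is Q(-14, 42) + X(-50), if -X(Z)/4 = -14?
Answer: 128/3 ≈ 42.667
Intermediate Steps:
X(Z) = 56 (X(Z) = -4*(-14) = 56)
Q(I, A) = I + 28/A
Q(-14, 42) + X(-50) = (-14 + 28/42) + 56 = (-14 + 28*(1/42)) + 56 = (-14 + ⅔) + 56 = -40/3 + 56 = 128/3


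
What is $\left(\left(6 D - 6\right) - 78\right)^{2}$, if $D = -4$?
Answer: $11664$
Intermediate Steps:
$\left(\left(6 D - 6\right) - 78\right)^{2} = \left(\left(6 \left(-4\right) - 6\right) - 78\right)^{2} = \left(\left(-24 - 6\right) - 78\right)^{2} = \left(-30 - 78\right)^{2} = \left(-108\right)^{2} = 11664$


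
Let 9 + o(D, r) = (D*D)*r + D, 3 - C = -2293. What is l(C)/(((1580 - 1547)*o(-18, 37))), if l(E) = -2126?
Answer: -2126/394713 ≈ -0.0053862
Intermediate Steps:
C = 2296 (C = 3 - 1*(-2293) = 3 + 2293 = 2296)
o(D, r) = -9 + D + r*D**2 (o(D, r) = -9 + ((D*D)*r + D) = -9 + (D**2*r + D) = -9 + (r*D**2 + D) = -9 + (D + r*D**2) = -9 + D + r*D**2)
l(C)/(((1580 - 1547)*o(-18, 37))) = -2126*1/((1580 - 1547)*(-9 - 18 + 37*(-18)**2)) = -2126*1/(33*(-9 - 18 + 37*324)) = -2126*1/(33*(-9 - 18 + 11988)) = -2126/(33*11961) = -2126/394713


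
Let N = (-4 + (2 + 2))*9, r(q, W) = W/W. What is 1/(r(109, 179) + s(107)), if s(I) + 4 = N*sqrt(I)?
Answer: -1/3 ≈ -0.33333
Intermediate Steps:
r(q, W) = 1
N = 0 (N = (-4 + 4)*9 = 0*9 = 0)
s(I) = -4 (s(I) = -4 + 0*sqrt(I) = -4 + 0 = -4)
1/(r(109, 179) + s(107)) = 1/(1 - 4) = 1/(-3) = -1/3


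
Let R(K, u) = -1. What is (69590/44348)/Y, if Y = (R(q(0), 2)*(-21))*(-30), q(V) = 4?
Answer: -6959/2793924 ≈ -0.0024908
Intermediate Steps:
Y = -630 (Y = -1*(-21)*(-30) = 21*(-30) = -630)
(69590/44348)/Y = (69590/44348)/(-630) = (69590*(1/44348))*(-1/630) = (34795/22174)*(-1/630) = -6959/2793924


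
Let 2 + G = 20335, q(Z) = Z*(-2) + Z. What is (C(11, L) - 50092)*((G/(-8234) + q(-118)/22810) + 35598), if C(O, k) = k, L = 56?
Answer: -83628493753708218/46954385 ≈ -1.7811e+9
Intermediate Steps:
q(Z) = -Z (q(Z) = -2*Z + Z = -Z)
G = 20333 (G = -2 + 20335 = 20333)
(C(11, L) - 50092)*((G/(-8234) + q(-118)/22810) + 35598) = (56 - 50092)*((20333/(-8234) - 1*(-118)/22810) + 35598) = -50036*((20333*(-1/8234) + 118*(1/22810)) + 35598) = -50036*((-20333/8234 + 59/11405) + 35598) = -50036*(-231412059/93908770 + 35598) = -50036*3342732982401/93908770 = -83628493753708218/46954385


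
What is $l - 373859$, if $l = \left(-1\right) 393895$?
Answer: $-767754$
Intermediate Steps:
$l = -393895$
$l - 373859 = -393895 - 373859 = -767754$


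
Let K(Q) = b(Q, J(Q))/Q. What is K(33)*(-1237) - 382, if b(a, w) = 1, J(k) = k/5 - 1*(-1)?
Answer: -13843/33 ≈ -419.48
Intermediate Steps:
J(k) = 1 + k/5 (J(k) = k*(⅕) + 1 = k/5 + 1 = 1 + k/5)
K(Q) = 1/Q
K(33)*(-1237) - 382 = -1237/33 - 382 = -13843/33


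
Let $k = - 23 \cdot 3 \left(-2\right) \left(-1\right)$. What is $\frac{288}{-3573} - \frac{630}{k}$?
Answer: $\frac{40949}{9131} \approx 4.4846$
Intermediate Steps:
$k = -138$ ($k = - 23 \left(\left(-6\right) \left(-1\right)\right) = \left(-23\right) 6 = -138$)
$\frac{288}{-3573} - \frac{630}{k} = \frac{288}{-3573} - \frac{630}{-138} = 288 \left(- \frac{1}{3573}\right) - - \frac{105}{23} = - \frac{32}{397} + \frac{105}{23} = \frac{40949}{9131}$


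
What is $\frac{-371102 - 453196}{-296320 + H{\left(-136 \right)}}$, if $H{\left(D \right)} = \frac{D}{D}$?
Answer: $\frac{274766}{98773} \approx 2.7818$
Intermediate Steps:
$H{\left(D \right)} = 1$
$\frac{-371102 - 453196}{-296320 + H{\left(-136 \right)}} = \frac{-371102 - 453196}{-296320 + 1} = - \frac{824298}{-296319} = \left(-824298\right) \left(- \frac{1}{296319}\right) = \frac{274766}{98773}$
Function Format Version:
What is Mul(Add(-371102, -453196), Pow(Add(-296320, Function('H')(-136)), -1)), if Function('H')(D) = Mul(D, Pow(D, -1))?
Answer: Rational(274766, 98773) ≈ 2.7818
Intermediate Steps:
Function('H')(D) = 1
Mul(Add(-371102, -453196), Pow(Add(-296320, Function('H')(-136)), -1)) = Mul(Add(-371102, -453196), Pow(Add(-296320, 1), -1)) = Mul(-824298, Pow(-296319, -1)) = Mul(-824298, Rational(-1, 296319)) = Rational(274766, 98773)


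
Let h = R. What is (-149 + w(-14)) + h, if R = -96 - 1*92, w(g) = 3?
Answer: -334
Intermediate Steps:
R = -188 (R = -96 - 92 = -188)
h = -188
(-149 + w(-14)) + h = (-149 + 3) - 188 = -146 - 188 = -334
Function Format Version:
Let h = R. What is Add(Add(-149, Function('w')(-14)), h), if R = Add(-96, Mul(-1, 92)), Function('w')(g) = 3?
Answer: -334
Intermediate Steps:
R = -188 (R = Add(-96, -92) = -188)
h = -188
Add(Add(-149, Function('w')(-14)), h) = Add(Add(-149, 3), -188) = Add(-146, -188) = -334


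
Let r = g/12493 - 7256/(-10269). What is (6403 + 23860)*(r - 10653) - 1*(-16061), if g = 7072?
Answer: -3180987196054526/9868509 ≈ -3.2234e+8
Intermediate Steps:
r = 12559352/9868509 (r = 7072/12493 - 7256/(-10269) = 7072*(1/12493) - 7256*(-1/10269) = 544/961 + 7256/10269 = 12559352/9868509 ≈ 1.2727)
(6403 + 23860)*(r - 10653) - 1*(-16061) = (6403 + 23860)*(12559352/9868509 - 10653) - 1*(-16061) = 30263*(-105116667025/9868509) + 16061 = -3181145694177575/9868509 + 16061 = -3180987196054526/9868509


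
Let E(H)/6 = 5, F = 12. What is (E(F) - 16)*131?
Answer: 1834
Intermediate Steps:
E(H) = 30 (E(H) = 6*5 = 30)
(E(F) - 16)*131 = (30 - 16)*131 = 14*131 = 1834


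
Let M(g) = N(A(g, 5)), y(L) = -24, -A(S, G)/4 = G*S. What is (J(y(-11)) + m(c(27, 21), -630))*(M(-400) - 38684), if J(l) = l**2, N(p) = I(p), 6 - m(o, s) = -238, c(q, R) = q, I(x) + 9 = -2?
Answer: -31729900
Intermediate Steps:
I(x) = -11 (I(x) = -9 - 2 = -11)
A(S, G) = -4*G*S
m(o, s) = 244 (m(o, s) = 6 - 1*(-238) = 6 + 238 = 244)
N(p) = -11
M(g) = -11
(J(y(-11)) + m(c(27, 21), -630))*(M(-400) - 38684) = ((-24)**2 + 244)*(-11 - 38684) = (576 + 244)*(-38695) = 820*(-38695) = -31729900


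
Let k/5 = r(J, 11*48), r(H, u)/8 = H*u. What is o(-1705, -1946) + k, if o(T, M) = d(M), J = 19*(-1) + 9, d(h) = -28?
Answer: -211228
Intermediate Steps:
J = -10 (J = -19 + 9 = -10)
r(H, u) = 8*H*u (r(H, u) = 8*(H*u) = 8*H*u)
o(T, M) = -28
k = -211200 (k = 5*(8*(-10)*(11*48)) = 5*(8*(-10)*528) = 5*(-42240) = -211200)
o(-1705, -1946) + k = -28 - 211200 = -211228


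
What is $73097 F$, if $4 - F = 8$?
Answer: $-292388$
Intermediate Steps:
$F = -4$ ($F = 4 - 8 = -4$)
$73097 F = 73097 \left(-4\right) = -292388$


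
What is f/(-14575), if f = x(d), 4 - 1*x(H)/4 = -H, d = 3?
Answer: -28/14575 ≈ -0.0019211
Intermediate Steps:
x(H) = 16 + 4*H (x(H) = 16 - (-4)*H = 16 + 4*H)
f = 28 (f = 16 + 4*3 = 16 + 12 = 28)
f/(-14575) = 28/(-14575) = -1/14575*28 = -28/14575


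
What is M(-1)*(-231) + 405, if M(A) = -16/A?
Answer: -3291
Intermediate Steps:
M(-1)*(-231) + 405 = -16/(-1)*(-231) + 405 = -16*(-1)*(-231) + 405 = 16*(-231) + 405 = -3696 + 405 = -3291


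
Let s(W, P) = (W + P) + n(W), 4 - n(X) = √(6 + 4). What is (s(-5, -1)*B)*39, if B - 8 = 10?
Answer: -1404 - 702*√10 ≈ -3623.9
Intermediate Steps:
n(X) = 4 - √10 (n(X) = 4 - √(6 + 4) = 4 - √10)
s(W, P) = 4 + P + W - √10 (s(W, P) = (W + P) + (4 - √10) = (P + W) + (4 - √10) = 4 + P + W - √10)
B = 18 (B = 8 + 10 = 18)
(s(-5, -1)*B)*39 = ((4 - 1 - 5 - √10)*18)*39 = ((-2 - √10)*18)*39 = (-36 - 18*√10)*39 = -1404 - 702*√10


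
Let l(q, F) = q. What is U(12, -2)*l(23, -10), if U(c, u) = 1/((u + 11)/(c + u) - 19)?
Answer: -230/181 ≈ -1.2707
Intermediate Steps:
U(c, u) = 1/(-19 + (11 + u)/(c + u)) (U(c, u) = 1/((11 + u)/(c + u) - 19) = 1/(-19 + (11 + u)/(c + u)))
U(12, -2)*l(23, -10) = ((-1*12 - 1*(-2))/(-11 + 18*(-2) + 19*12))*23 = ((-12 + 2)/(-11 - 36 + 228))*23 = (-10/181)*23 = ((1/181)*(-10))*23 = -10/181*23 = -230/181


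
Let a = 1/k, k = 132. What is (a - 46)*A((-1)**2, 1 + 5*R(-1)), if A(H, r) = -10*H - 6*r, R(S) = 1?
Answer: 139633/66 ≈ 2115.7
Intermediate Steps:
a = 1/132 ≈ 0.0075758
(a - 46)*A((-1)**2, 1 + 5*R(-1)) = (1/132 - 46)*(-10*(-1)**2 - 6*(1 + 5*1)) = -6071*(-10*1 - 6*(1 + 5))/132 = -6071*(-10 - 6*6)/132 = -6071*(-10 - 36)/132 = -6071/132*(-46) = 139633/66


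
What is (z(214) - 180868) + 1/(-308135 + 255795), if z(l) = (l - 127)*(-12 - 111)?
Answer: -10026721461/52340 ≈ -1.9157e+5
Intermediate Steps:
z(l) = 15621 - 123*l (z(l) = (-127 + l)*(-123) = 15621 - 123*l)
(z(214) - 180868) + 1/(-308135 + 255795) = ((15621 - 123*214) - 180868) + 1/(-308135 + 255795) = ((15621 - 26322) - 180868) + 1/(-52340) = (-10701 - 180868) - 1/52340 = -191569 - 1/52340 = -10026721461/52340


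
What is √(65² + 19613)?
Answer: √23838 ≈ 154.40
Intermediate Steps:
√(65² + 19613) = √(4225 + 19613) = √23838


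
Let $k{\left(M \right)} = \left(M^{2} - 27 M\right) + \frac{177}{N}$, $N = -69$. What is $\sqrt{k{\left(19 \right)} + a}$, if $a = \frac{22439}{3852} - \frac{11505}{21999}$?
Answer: $\frac{i \sqrt{1750011903972786107}}{108279078} \approx 12.217 i$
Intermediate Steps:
$a = \frac{149772767}{28246716}$ ($a = 22439 \cdot \frac{1}{3852} - \frac{3835}{7333} = \frac{22439}{3852} - \frac{3835}{7333} = \frac{149772767}{28246716} \approx 5.3023$)
$k{\left(M \right)} = - \frac{59}{23} + M^{2} - 27 M$ ($k{\left(M \right)} = \left(M^{2} - 27 M\right) + \frac{177}{-69} = \left(M^{2} - 27 M\right) + 177 \left(- \frac{1}{69}\right) = \left(M^{2} - 27 M\right) - \frac{59}{23} = - \frac{59}{23} + M^{2} - 27 M$)
$\sqrt{k{\left(19 \right)} + a} = \sqrt{\left(- \frac{59}{23} + 19 \left(-27 + 19\right)\right) + \frac{149772767}{28246716}} = \sqrt{\left(- \frac{59}{23} + 19 \left(-8\right)\right) + \frac{149772767}{28246716}} = \sqrt{\left(- \frac{59}{23} - 152\right) + \frac{149772767}{28246716}} = \sqrt{- \frac{3555}{23} + \frac{149772767}{28246716}} = \sqrt{- \frac{96972301739}{649674468}} = \frac{i \sqrt{1750011903972786107}}{108279078}$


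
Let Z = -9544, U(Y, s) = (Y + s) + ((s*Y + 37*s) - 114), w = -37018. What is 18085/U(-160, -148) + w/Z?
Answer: 207714329/42427852 ≈ 4.8957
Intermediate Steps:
U(Y, s) = -114 + Y + 38*s + Y*s (U(Y, s) = (Y + s) + ((Y*s + 37*s) - 114) = (Y + s) + ((37*s + Y*s) - 114) = (Y + s) + (-114 + 37*s + Y*s) = -114 + Y + 38*s + Y*s)
18085/U(-160, -148) + w/Z = 18085/(-114 - 160 + 38*(-148) - 160*(-148)) - 37018/(-9544) = 18085/(-114 - 160 - 5624 + 23680) - 37018*(-1/9544) = 18085/17782 + 18509/4772 = 207714329/42427852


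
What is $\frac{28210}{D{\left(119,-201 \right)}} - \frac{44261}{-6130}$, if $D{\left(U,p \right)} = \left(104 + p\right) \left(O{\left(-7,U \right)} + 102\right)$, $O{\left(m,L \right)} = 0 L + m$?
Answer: $\frac{46987563}{11297590} \approx 4.1591$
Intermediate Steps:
$O{\left(m,L \right)} = m$ ($O{\left(m,L \right)} = 0 + m = m$)
$D{\left(U,p \right)} = 9880 + 95 p$ ($D{\left(U,p \right)} = \left(104 + p\right) \left(-7 + 102\right) = \left(104 + p\right) 95 = 9880 + 95 p$)
$\frac{28210}{D{\left(119,-201 \right)}} - \frac{44261}{-6130} = \frac{28210}{9880 + 95 \left(-201\right)} - \frac{44261}{-6130} = \frac{28210}{9880 - 19095} - - \frac{44261}{6130} = \frac{28210}{-9215} + \frac{44261}{6130} = 28210 \left(- \frac{1}{9215}\right) + \frac{44261}{6130} = - \frac{5642}{1843} + \frac{44261}{6130} = \frac{46987563}{11297590}$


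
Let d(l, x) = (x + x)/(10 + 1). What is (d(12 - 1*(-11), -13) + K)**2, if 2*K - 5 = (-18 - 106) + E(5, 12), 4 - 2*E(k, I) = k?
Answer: 7469289/1936 ≈ 3858.1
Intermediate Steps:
E(k, I) = 2 - k/2
K = -239/4 (K = 5/2 + ((-18 - 106) + (2 - 1/2*5))/2 = 5/2 + (-124 + (2 - 5/2))/2 = 5/2 + (-124 - 1/2)/2 = 5/2 + (1/2)*(-249/2) = 5/2 - 249/4 = -239/4 ≈ -59.750)
d(l, x) = 2*x/11 (d(l, x) = (2*x)/11 = (2*x)*(1/11) = 2*x/11)
(d(12 - 1*(-11), -13) + K)**2 = ((2/11)*(-13) - 239/4)**2 = (-26/11 - 239/4)**2 = (-2733/44)**2 = 7469289/1936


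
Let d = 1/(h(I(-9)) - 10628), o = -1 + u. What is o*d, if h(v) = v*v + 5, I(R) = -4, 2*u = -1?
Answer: 3/21214 ≈ 0.00014142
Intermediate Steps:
u = -½ (u = (½)*(-1) = -½ ≈ -0.50000)
h(v) = 5 + v² (h(v) = v² + 5 = 5 + v²)
o = -3/2 (o = -1 - ½ = -3/2 ≈ -1.5000)
d = -1/10607 (d = 1/((5 + (-4)²) - 10628) = 1/((5 + 16) - 10628) = 1/(21 - 10628) = 1/(-10607) = -1/10607 ≈ -9.4277e-5)
o*d = -3/2*(-1/10607) = 3/21214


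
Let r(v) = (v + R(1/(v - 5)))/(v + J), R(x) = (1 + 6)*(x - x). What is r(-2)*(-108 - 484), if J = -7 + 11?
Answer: 592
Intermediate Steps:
R(x) = 0 (R(x) = 7*0 = 0)
J = 4
r(v) = v/(4 + v) (r(v) = (v + 0)/(v + 4) = v/(4 + v))
r(-2)*(-108 - 484) = (-2/(4 - 2))*(-108 - 484) = -2/2*(-592) = -2*½*(-592) = -1*(-592) = 592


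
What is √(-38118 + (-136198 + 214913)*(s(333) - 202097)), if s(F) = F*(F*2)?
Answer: √1549151797 ≈ 39359.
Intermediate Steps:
s(F) = 2*F² (s(F) = F*(2*F) = 2*F²)
√(-38118 + (-136198 + 214913)*(s(333) - 202097)) = √(-38118 + (-136198 + 214913)*(2*333² - 202097)) = √(-38118 + 78715*(2*110889 - 202097)) = √(-38118 + 78715*(221778 - 202097)) = √(-38118 + 78715*19681) = √(-38118 + 1549189915) = √1549151797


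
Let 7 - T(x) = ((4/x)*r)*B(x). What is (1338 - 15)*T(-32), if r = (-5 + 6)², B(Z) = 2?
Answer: 38367/4 ≈ 9591.8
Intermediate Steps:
r = 1 (r = 1² = 1)
T(x) = 7 - 8/x (T(x) = 7 - (4/x)*1*2 = 7 - 4/x*2 = 7 - 8/x)
(1338 - 15)*T(-32) = (1338 - 15)*(7 - 8/(-32)) = 1323*(7 - 8*(-1/32)) = 1323*(7 + ¼) = 1323*(29/4) = 38367/4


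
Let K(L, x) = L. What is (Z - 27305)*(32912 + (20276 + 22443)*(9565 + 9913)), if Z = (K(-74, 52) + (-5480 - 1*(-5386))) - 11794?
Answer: -32674604495598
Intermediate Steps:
Z = -11962 (Z = (-74 + (-5480 - 1*(-5386))) - 11794 = (-74 + (-5480 + 5386)) - 11794 = (-74 - 94) - 11794 = -168 - 11794 = -11962)
(Z - 27305)*(32912 + (20276 + 22443)*(9565 + 9913)) = (-11962 - 27305)*(32912 + (20276 + 22443)*(9565 + 9913)) = -39267*(32912 + 42719*19478) = -39267*(32912 + 832080682) = -39267*832113594 = -32674604495598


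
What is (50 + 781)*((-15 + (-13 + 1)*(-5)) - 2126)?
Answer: -1729311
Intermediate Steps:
(50 + 781)*((-15 + (-13 + 1)*(-5)) - 2126) = 831*((-15 - 12*(-5)) - 2126) = 831*((-15 + 60) - 2126) = 831*(45 - 2126) = 831*(-2081) = -1729311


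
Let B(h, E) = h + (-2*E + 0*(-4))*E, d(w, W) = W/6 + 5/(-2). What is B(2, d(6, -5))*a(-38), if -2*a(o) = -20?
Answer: -1820/9 ≈ -202.22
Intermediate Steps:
d(w, W) = -5/2 + W/6 (d(w, W) = W*(⅙) + 5*(-½) = W/6 - 5/2 = -5/2 + W/6)
B(h, E) = h - 2*E² (B(h, E) = h + (-2*E + 0)*E = h + (-2*E)*E = h - 2*E²)
a(o) = 10 (a(o) = -½*(-20) = 10)
B(2, d(6, -5))*a(-38) = (2 - 2*(-5/2 + (⅙)*(-5))²)*10 = (2 - 2*(-5/2 - ⅚)²)*10 = (2 - 2*(-10/3)²)*10 = (2 - 2*100/9)*10 = (2 - 200/9)*10 = -182/9*10 = -1820/9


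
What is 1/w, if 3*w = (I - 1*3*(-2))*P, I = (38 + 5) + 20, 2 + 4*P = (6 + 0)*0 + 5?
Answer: 4/69 ≈ 0.057971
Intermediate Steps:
P = ¾ (P = -½ + ((6 + 0)*0 + 5)/4 = -½ + (6*0 + 5)/4 = -½ + (0 + 5)/4 = -½ + (¼)*5 = -½ + 5/4 = ¾ ≈ 0.75000)
I = 63 (I = 43 + 20 = 63)
w = 69/4 (w = ((63 - 1*3*(-2))*(¾))/3 = ((63 - 3*(-2))*(¾))/3 = ((63 + 6)*(¾))/3 = (69*(¾))/3 = (⅓)*(207/4) = 69/4 ≈ 17.250)
1/w = 1/(69/4) = 4/69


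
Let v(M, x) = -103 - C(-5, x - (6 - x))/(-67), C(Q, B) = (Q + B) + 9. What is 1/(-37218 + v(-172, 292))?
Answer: -67/2499925 ≈ -2.6801e-5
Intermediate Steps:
C(Q, B) = 9 + B + Q (C(Q, B) = (B + Q) + 9 = 9 + B + Q)
v(M, x) = -6903/67 + 2*x/67 (v(M, x) = -103 - (9 + (x - (6 - x)) - 5)/(-67) = -103 - (9 + (x + (-6 + x)) - 5)*(-1)/67 = -103 - (9 + (-6 + 2*x) - 5)*(-1)/67 = -103 - (-2 + 2*x)*(-1)/67 = -103 - (2/67 - 2*x/67) = -103 + (-2/67 + 2*x/67) = -6903/67 + 2*x/67)
1/(-37218 + v(-172, 292)) = 1/(-37218 + (-6903/67 + (2/67)*292)) = 1/(-37218 + (-6903/67 + 584/67)) = 1/(-37218 - 6319/67) = 1/(-2499925/67) = -67/2499925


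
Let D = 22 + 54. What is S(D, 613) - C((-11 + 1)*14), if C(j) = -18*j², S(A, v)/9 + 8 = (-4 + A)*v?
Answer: 749952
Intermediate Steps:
D = 76
S(A, v) = -72 + 9*v*(-4 + A) (S(A, v) = -72 + 9*((-4 + A)*v) = -72 + 9*(v*(-4 + A)) = -72 + 9*v*(-4 + A))
S(D, 613) - C((-11 + 1)*14) = (-72 - 36*613 + 9*76*613) - (-18)*((-11 + 1)*14)² = (-72 - 22068 + 419292) - (-18)*(-10*14)² = 397152 - (-18)*(-140)² = 397152 - (-18)*19600 = 397152 - 1*(-352800) = 397152 + 352800 = 749952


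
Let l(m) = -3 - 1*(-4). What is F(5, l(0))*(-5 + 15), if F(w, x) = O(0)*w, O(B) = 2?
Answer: 100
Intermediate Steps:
l(m) = 1 (l(m) = -3 + 4 = 1)
F(w, x) = 2*w
F(5, l(0))*(-5 + 15) = (2*5)*(-5 + 15) = 10*10 = 100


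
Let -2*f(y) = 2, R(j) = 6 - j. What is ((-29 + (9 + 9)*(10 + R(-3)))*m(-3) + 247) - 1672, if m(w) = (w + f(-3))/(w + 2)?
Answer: -173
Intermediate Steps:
f(y) = -1 (f(y) = -1/2*2 = -1)
m(w) = (-1 + w)/(2 + w) (m(w) = (w - 1)/(w + 2) = (-1 + w)/(2 + w))
((-29 + (9 + 9)*(10 + R(-3)))*m(-3) + 247) - 1672 = ((-29 + (9 + 9)*(10 + (6 - 1*(-3))))*((-1 - 3)/(2 - 3)) + 247) - 1672 = ((-29 + 18*(10 + (6 + 3)))*(-4/(-1)) + 247) - 1672 = ((-29 + 18*(10 + 9))*(-1*(-4)) + 247) - 1672 = ((-29 + 18*19)*4 + 247) - 1672 = ((-29 + 342)*4 + 247) - 1672 = (313*4 + 247) - 1672 = (1252 + 247) - 1672 = 1499 - 1672 = -173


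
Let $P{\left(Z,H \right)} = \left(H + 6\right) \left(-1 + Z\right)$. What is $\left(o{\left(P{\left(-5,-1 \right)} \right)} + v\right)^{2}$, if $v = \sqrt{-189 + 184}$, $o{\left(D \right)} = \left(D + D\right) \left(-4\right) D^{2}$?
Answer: $\left(216000 + i \sqrt{5}\right)^{2} \approx 4.6656 \cdot 10^{10} + 1.0 \cdot 10^{6} i$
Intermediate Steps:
$P{\left(Z,H \right)} = \left(-1 + Z\right) \left(6 + H\right)$ ($P{\left(Z,H \right)} = \left(6 + H\right) \left(-1 + Z\right) = \left(-1 + Z\right) \left(6 + H\right)$)
$o{\left(D \right)} = - 8 D^{3}$ ($o{\left(D \right)} = 2 D \left(-4\right) D^{2} = - 8 D D^{2} = - 8 D^{3}$)
$v = i \sqrt{5}$ ($v = \sqrt{-5} = i \sqrt{5} \approx 2.2361 i$)
$\left(o{\left(P{\left(-5,-1 \right)} \right)} + v\right)^{2} = \left(- 8 \left(-6 - -1 + 6 \left(-5\right) - -5\right)^{3} + i \sqrt{5}\right)^{2} = \left(- 8 \left(-6 + 1 - 30 + 5\right)^{3} + i \sqrt{5}\right)^{2} = \left(- 8 \left(-30\right)^{3} + i \sqrt{5}\right)^{2} = \left(\left(-8\right) \left(-27000\right) + i \sqrt{5}\right)^{2} = \left(216000 + i \sqrt{5}\right)^{2}$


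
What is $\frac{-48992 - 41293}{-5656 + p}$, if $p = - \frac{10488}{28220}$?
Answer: $\frac{636960675}{39905702} \approx 15.962$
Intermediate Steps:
$p = - \frac{2622}{7055}$ ($p = \left(-10488\right) \frac{1}{28220} = - \frac{2622}{7055} \approx -0.37165$)
$\frac{-48992 - 41293}{-5656 + p} = \frac{-48992 - 41293}{-5656 - \frac{2622}{7055}} = - \frac{90285}{- \frac{39905702}{7055}} = \left(-90285\right) \left(- \frac{7055}{39905702}\right) = \frac{636960675}{39905702}$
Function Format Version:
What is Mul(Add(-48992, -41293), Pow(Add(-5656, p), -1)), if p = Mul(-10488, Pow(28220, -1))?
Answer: Rational(636960675, 39905702) ≈ 15.962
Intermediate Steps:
p = Rational(-2622, 7055) (p = Mul(-10488, Rational(1, 28220)) = Rational(-2622, 7055) ≈ -0.37165)
Mul(Add(-48992, -41293), Pow(Add(-5656, p), -1)) = Mul(Add(-48992, -41293), Pow(Add(-5656, Rational(-2622, 7055)), -1)) = Mul(-90285, Pow(Rational(-39905702, 7055), -1)) = Mul(-90285, Rational(-7055, 39905702)) = Rational(636960675, 39905702)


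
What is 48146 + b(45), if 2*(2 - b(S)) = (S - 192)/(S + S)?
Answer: 2888929/60 ≈ 48149.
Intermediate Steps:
b(S) = 2 - (-192 + S)/(4*S) (b(S) = 2 - (S - 192)/(2*(S + S)) = 2 - (-192 + S)/(2*(2*S)) = 2 - (-192 + S)*1/(2*S)/2 = 2 - (-192 + S)/(4*S))
48146 + b(45) = 48146 + (7/4 + 48/45) = 48146 + (7/4 + 48*(1/45)) = 48146 + (7/4 + 16/15) = 48146 + 169/60 = 2888929/60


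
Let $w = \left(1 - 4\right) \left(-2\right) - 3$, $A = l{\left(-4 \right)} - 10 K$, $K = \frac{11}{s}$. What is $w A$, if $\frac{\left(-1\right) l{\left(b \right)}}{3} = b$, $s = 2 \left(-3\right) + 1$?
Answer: $102$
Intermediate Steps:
$s = -5$ ($s = -6 + 1 = -5$)
$l{\left(b \right)} = - 3 b$
$K = - \frac{11}{5}$ ($K = \frac{11}{-5} = 11 \left(- \frac{1}{5}\right) = - \frac{11}{5} \approx -2.2$)
$A = 34$ ($A = \left(-3\right) \left(-4\right) - -22 = 12 + 22 = 34$)
$w = 3$ ($w = \left(1 - 4\right) \left(-2\right) - 3 = \left(-3\right) \left(-2\right) - 3 = 6 - 3 = 3$)
$w A = 3 \cdot 34 = 102$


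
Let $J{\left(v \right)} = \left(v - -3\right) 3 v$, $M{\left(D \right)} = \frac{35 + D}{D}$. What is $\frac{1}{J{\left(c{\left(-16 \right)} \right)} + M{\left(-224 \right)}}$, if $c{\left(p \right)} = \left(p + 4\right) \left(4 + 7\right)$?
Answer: $\frac{32}{1634715} \approx 1.9575 \cdot 10^{-5}$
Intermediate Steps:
$c{\left(p \right)} = 44 + 11 p$ ($c{\left(p \right)} = \left(4 + p\right) 11 = 44 + 11 p$)
$M{\left(D \right)} = \frac{35 + D}{D}$
$J{\left(v \right)} = v \left(9 + 3 v\right)$ ($J{\left(v \right)} = \left(v + 3\right) 3 v = \left(3 + v\right) 3 v = \left(9 + 3 v\right) v = v \left(9 + 3 v\right)$)
$\frac{1}{J{\left(c{\left(-16 \right)} \right)} + M{\left(-224 \right)}} = \frac{1}{3 \left(44 + 11 \left(-16\right)\right) \left(3 + \left(44 + 11 \left(-16\right)\right)\right) + \frac{35 - 224}{-224}} = \frac{1}{3 \left(44 - 176\right) \left(3 + \left(44 - 176\right)\right) - - \frac{27}{32}} = \frac{1}{3 \left(-132\right) \left(3 - 132\right) + \frac{27}{32}} = \frac{1}{3 \left(-132\right) \left(-129\right) + \frac{27}{32}} = \frac{1}{51084 + \frac{27}{32}} = \frac{1}{\frac{1634715}{32}} = \frac{32}{1634715}$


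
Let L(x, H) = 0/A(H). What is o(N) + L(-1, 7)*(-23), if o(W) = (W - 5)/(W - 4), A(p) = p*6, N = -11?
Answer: 16/15 ≈ 1.0667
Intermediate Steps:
A(p) = 6*p
L(x, H) = 0 (L(x, H) = 0/((6*H)) = 0*(1/(6*H)) = 0)
o(W) = (-5 + W)/(-4 + W)
o(N) + L(-1, 7)*(-23) = (-5 - 11)/(-4 - 11) + 0*(-23) = -16/(-15) + 0 = -1/15*(-16) + 0 = 16/15 + 0 = 16/15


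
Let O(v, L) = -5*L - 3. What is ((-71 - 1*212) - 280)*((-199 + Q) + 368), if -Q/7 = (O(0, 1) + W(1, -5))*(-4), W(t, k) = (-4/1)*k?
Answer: -284315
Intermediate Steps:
W(t, k) = -4*k (W(t, k) = (-4*1)*k = -4*k)
O(v, L) = -3 - 5*L
Q = 336 (Q = -7*((-3 - 5*1) - 4*(-5))*(-4) = -7*((-3 - 5) + 20)*(-4) = -7*(-8 + 20)*(-4) = -84*(-4) = -7*(-48) = 336)
((-71 - 1*212) - 280)*((-199 + Q) + 368) = ((-71 - 1*212) - 280)*((-199 + 336) + 368) = ((-71 - 212) - 280)*(137 + 368) = (-283 - 280)*505 = -563*505 = -284315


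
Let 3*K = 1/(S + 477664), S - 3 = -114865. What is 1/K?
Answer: 1088406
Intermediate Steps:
S = -114862 (S = 3 - 114865 = -114862)
K = 1/1088406 (K = 1/(3*(-114862 + 477664)) = (1/3)/362802 = (1/3)*(1/362802) = 1/1088406 ≈ 9.1878e-7)
1/K = 1/(1/1088406) = 1088406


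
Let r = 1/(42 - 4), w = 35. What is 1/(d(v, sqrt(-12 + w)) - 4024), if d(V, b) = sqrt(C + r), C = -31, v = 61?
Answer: -152912/615319065 - I*sqrt(44726)/615319065 ≈ -0.00024851 - 3.437e-7*I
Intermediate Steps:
r = 1/38 ≈ 0.026316
d(V, b) = I*sqrt(44726)/38 (d(V, b) = sqrt(-31 + 1/38) = sqrt(-1177/38) = I*sqrt(44726)/38)
1/(d(v, sqrt(-12 + w)) - 4024) = 1/(I*sqrt(44726)/38 - 4024) = 1/(-4024 + I*sqrt(44726)/38)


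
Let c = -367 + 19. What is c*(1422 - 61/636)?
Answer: -26225599/53 ≈ -4.9482e+5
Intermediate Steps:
c = -348
c*(1422 - 61/636) = -348*(1422 - 61/636) = -348*904331/636 = -26225599/53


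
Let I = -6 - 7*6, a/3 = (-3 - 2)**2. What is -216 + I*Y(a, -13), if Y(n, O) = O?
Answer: 408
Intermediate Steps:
a = 75 (a = 3*(-3 - 2)**2 = 3*(-5)**2 = 3*25 = 75)
I = -48 (I = -6 - 42 = -48)
-216 + I*Y(a, -13) = -216 - 48*(-13) = -216 + 624 = 408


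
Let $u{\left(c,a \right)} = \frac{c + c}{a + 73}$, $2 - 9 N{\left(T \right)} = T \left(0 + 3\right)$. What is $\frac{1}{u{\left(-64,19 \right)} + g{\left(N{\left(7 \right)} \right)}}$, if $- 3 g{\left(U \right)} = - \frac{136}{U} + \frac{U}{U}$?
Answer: $- \frac{1311}{30413} \approx -0.043107$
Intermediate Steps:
$N{\left(T \right)} = \frac{2}{9} - \frac{T}{3}$ ($N{\left(T \right)} = \frac{2}{9} - \frac{T \left(0 + 3\right)}{9} = \frac{2}{9} - \frac{T 3}{9} = \frac{2}{9} - \frac{3 T}{9} = \frac{2}{9} - \frac{T}{3}$)
$g{\left(U \right)} = - \frac{1}{3} + \frac{136}{3 U}$ ($g{\left(U \right)} = - \frac{- \frac{136}{U} + \frac{U}{U}}{3} = - \frac{- \frac{136}{U} + 1}{3} = - \frac{1 - \frac{136}{U}}{3} = - \frac{1}{3} + \frac{136}{3 U}$)
$u{\left(c,a \right)} = \frac{2 c}{73 + a}$
$\frac{1}{u{\left(-64,19 \right)} + g{\left(N{\left(7 \right)} \right)}} = \frac{1}{2 \left(-64\right) \frac{1}{73 + 19} + \frac{136 - \left(\frac{2}{9} - \frac{7}{3}\right)}{3 \left(\frac{2}{9} - \frac{7}{3}\right)}} = \frac{1}{2 \left(-64\right) \frac{1}{92} + \frac{136 - \left(\frac{2}{9} - \frac{7}{3}\right)}{3 \left(\frac{2}{9} - \frac{7}{3}\right)}} = \frac{1}{2 \left(-64\right) \frac{1}{92} + \frac{136 - - \frac{19}{9}}{3 \left(- \frac{19}{9}\right)}} = \frac{1}{- \frac{32}{23} + \frac{1}{3} \left(- \frac{9}{19}\right) \left(136 + \frac{19}{9}\right)} = \frac{1}{- \frac{32}{23} + \frac{1}{3} \left(- \frac{9}{19}\right) \frac{1243}{9}} = \frac{1}{- \frac{32}{23} - \frac{1243}{57}} = \frac{1}{- \frac{30413}{1311}} = - \frac{1311}{30413}$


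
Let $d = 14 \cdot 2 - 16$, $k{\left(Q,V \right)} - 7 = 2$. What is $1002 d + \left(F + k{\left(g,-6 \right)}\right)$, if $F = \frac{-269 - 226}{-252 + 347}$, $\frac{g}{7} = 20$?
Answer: $\frac{228528}{19} \approx 12028.0$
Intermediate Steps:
$g = 140$ ($g = 7 \cdot 20 = 140$)
$k{\left(Q,V \right)} = 9$ ($k{\left(Q,V \right)} = 7 + 2 = 9$)
$F = - \frac{99}{19}$ ($F = - \frac{495}{95} = \left(-495\right) \frac{1}{95} = - \frac{99}{19} \approx -5.2105$)
$d = 12$ ($d = 28 - 16 = 12$)
$1002 d + \left(F + k{\left(g,-6 \right)}\right) = 1002 \cdot 12 + \left(- \frac{99}{19} + 9\right) = 12024 + \frac{72}{19} = \frac{228528}{19}$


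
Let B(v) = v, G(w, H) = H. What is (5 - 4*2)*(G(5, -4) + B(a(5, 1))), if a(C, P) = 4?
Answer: 0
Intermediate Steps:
(5 - 4*2)*(G(5, -4) + B(a(5, 1))) = (5 - 4*2)*(-4 + 4) = (5 - 8)*0 = -3*0 = 0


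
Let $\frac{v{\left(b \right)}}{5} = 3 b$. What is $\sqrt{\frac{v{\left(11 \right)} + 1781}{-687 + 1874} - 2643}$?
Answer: $\frac{i \sqrt{3721595165}}{1187} \approx 51.394 i$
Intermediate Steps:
$v{\left(b \right)} = 15 b$ ($v{\left(b \right)} = 5 \cdot 3 b = 15 b$)
$\sqrt{\frac{v{\left(11 \right)} + 1781}{-687 + 1874} - 2643} = \sqrt{\frac{15 \cdot 11 + 1781}{-687 + 1874} - 2643} = \sqrt{\frac{165 + 1781}{1187} - 2643} = \sqrt{1946 \cdot \frac{1}{1187} - 2643} = \sqrt{\frac{1946}{1187} - 2643} = \sqrt{- \frac{3135295}{1187}} = \frac{i \sqrt{3721595165}}{1187}$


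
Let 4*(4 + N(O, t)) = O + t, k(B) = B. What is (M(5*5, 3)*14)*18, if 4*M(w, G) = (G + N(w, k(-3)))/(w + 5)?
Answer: 189/20 ≈ 9.4500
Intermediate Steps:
N(O, t) = -4 + O/4 + t/4 (N(O, t) = -4 + (O + t)/4 = -4 + (O/4 + t/4) = -4 + O/4 + t/4)
M(w, G) = (-19/4 + G + w/4)/(4*(5 + w)) (M(w, G) = ((G + (-4 + w/4 + (¼)*(-3)))/(w + 5))/4 = ((G + (-4 + w/4 - ¾))/(5 + w))/4 = ((G + (-19/4 + w/4))/(5 + w))/4 = ((-19/4 + G + w/4)/(5 + w))/4 = (-19/4 + G + w/4)/(4*(5 + w)))
(M(5*5, 3)*14)*18 = (((-19 + 5*5 + 4*3)/(16*(5 + 5*5)))*14)*18 = (((-19 + 25 + 12)/(16*(5 + 25)))*14)*18 = (((1/16)*18/30)*14)*18 = (((1/16)*(1/30)*18)*14)*18 = ((3/80)*14)*18 = (21/40)*18 = 189/20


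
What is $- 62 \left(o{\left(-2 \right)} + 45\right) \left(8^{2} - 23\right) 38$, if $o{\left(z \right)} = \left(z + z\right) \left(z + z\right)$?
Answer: $-5892356$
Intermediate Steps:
$o{\left(z \right)} = 4 z^{2}$ ($o{\left(z \right)} = 2 z 2 z = 4 z^{2}$)
$- 62 \left(o{\left(-2 \right)} + 45\right) \left(8^{2} - 23\right) 38 = - 62 \left(4 \left(-2\right)^{2} + 45\right) \left(8^{2} - 23\right) 38 = - 62 \left(4 \cdot 4 + 45\right) \left(64 - 23\right) 38 = - 62 \left(16 + 45\right) 41 \cdot 38 = - 62 \cdot 61 \cdot 41 \cdot 38 = \left(-62\right) 2501 \cdot 38 = \left(-155062\right) 38 = -5892356$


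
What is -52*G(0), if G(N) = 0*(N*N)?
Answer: 0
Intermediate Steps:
G(N) = 0 (G(N) = 0*N² = 0)
-52*G(0) = -52*0 = 0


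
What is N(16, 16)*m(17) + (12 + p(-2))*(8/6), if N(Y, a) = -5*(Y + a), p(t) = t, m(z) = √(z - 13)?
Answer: -920/3 ≈ -306.67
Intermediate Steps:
m(z) = √(-13 + z)
N(Y, a) = -5*Y - 5*a
N(16, 16)*m(17) + (12 + p(-2))*(8/6) = (-5*16 - 5*16)*√(-13 + 17) + (12 - 2)*(8/6) = (-80 - 80)*√4 + 10*(8*(⅙)) = -160*2 + 10*(4/3) = -320 + 40/3 = -920/3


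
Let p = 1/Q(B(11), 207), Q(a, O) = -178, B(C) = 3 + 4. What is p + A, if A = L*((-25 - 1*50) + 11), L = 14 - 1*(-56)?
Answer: -797441/178 ≈ -4480.0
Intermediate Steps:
B(C) = 7
L = 70 (L = 14 + 56 = 70)
A = -4480 (A = 70*((-25 - 1*50) + 11) = 70*((-25 - 50) + 11) = 70*(-75 + 11) = 70*(-64) = -4480)
p = -1/178 (p = 1/(-178) = -1/178 ≈ -0.0056180)
p + A = -1/178 - 4480 = -797441/178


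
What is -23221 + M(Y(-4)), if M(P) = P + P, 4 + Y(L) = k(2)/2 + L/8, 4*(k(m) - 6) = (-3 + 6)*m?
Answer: -46445/2 ≈ -23223.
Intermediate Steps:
k(m) = 6 + 3*m/4 (k(m) = 6 + ((-3 + 6)*m)/4 = 6 + (3*m)/4 = 6 + 3*m/4)
Y(L) = -1/4 + L/8 (Y(L) = -4 + ((6 + (3/4)*2)/2 + L/8) = -4 + ((6 + 3/2)*(1/2) + L*(1/8)) = -4 + ((15/2)*(1/2) + L/8) = -4 + (15/4 + L/8) = -1/4 + L/8)
M(P) = 2*P
-23221 + M(Y(-4)) = -23221 + 2*(-1/4 + (1/8)*(-4)) = -23221 + 2*(-1/4 - 1/2) = -23221 + 2*(-3/4) = -23221 - 3/2 = -46445/2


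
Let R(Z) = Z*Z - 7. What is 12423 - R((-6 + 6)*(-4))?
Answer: 12430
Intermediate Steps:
R(Z) = -7 + Z² (R(Z) = Z² - 7 = -7 + Z²)
12423 - R((-6 + 6)*(-4)) = 12423 - (-7 + ((-6 + 6)*(-4))²) = 12423 - (-7 + (0*(-4))²) = 12423 - (-7 + 0²) = 12423 - (-7 + 0) = 12423 - 1*(-7) = 12423 + 7 = 12430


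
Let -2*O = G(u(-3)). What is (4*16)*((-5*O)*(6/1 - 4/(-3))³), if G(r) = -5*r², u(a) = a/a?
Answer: -8518400/27 ≈ -3.1550e+5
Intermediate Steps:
u(a) = 1
O = 5/2 (O = -(-5)*1²/2 = -(-5)/2 = -½*(-5) = 5/2 ≈ 2.5000)
(4*16)*((-5*O)*(6/1 - 4/(-3))³) = (4*16)*((-5*5/2)*(6/1 - 4/(-3))³) = 64*(-25*(6*1 - 4*(-⅓))³/2) = 64*(-25*(6 + 4/3)³/2) = 64*(-25*(22/3)³/2) = 64*(-25/2*10648/27) = 64*(-133100/27) = -8518400/27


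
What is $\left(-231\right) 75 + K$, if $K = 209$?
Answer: $-17116$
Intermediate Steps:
$\left(-231\right) 75 + K = \left(-231\right) 75 + 209 = -17325 + 209 = -17116$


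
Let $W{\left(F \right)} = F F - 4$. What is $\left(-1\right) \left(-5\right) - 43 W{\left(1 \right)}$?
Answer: $134$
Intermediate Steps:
$W{\left(F \right)} = -4 + F^{2}$ ($W{\left(F \right)} = F^{2} - 4 = -4 + F^{2}$)
$\left(-1\right) \left(-5\right) - 43 W{\left(1 \right)} = \left(-1\right) \left(-5\right) - 43 \left(-4 + 1^{2}\right) = 5 - 43 \left(-4 + 1\right) = 5 - -129 = 5 + 129 = 134$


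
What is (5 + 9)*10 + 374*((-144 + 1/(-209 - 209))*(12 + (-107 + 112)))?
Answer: -17393117/19 ≈ -9.1543e+5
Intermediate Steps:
(5 + 9)*10 + 374*((-144 + 1/(-209 - 209))*(12 + (-107 + 112))) = 14*10 + 374*((-144 + 1/(-418))*(12 + 5)) = 140 + 374*((-144 - 1/418)*17) = 140 + 374*(-60193/418*17) = 140 + 374*(-1023281/418) = 140 - 17395777/19 = -17393117/19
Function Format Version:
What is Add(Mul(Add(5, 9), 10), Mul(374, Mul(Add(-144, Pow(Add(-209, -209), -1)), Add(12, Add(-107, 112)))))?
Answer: Rational(-17393117, 19) ≈ -9.1543e+5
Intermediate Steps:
Add(Mul(Add(5, 9), 10), Mul(374, Mul(Add(-144, Pow(Add(-209, -209), -1)), Add(12, Add(-107, 112))))) = Add(Mul(14, 10), Mul(374, Mul(Add(-144, Pow(-418, -1)), Add(12, 5)))) = Add(140, Mul(374, Mul(Add(-144, Rational(-1, 418)), 17))) = Add(140, Mul(374, Mul(Rational(-60193, 418), 17))) = Add(140, Mul(374, Rational(-1023281, 418))) = Add(140, Rational(-17395777, 19)) = Rational(-17393117, 19)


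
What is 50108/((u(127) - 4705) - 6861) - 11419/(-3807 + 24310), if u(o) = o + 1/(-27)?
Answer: -2233260041/452316683 ≈ -4.9374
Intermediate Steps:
u(o) = -1/27 + o (u(o) = o - 1/27 = -1/27 + o)
50108/((u(127) - 4705) - 6861) - 11419/(-3807 + 24310) = 50108/(((-1/27 + 127) - 4705) - 6861) - 11419/(-3807 + 24310) = 50108/((3428/27 - 4705) - 6861) - 11419/20503 = 50108/(-123607/27 - 6861) - 11419*1/20503 = 50108/(-308854/27) - 11419/20503 = 50108*(-27/308854) - 11419/20503 = -676458/154427 - 11419/20503 = -2233260041/452316683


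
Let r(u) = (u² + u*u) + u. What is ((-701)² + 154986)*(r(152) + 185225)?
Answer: 149693533395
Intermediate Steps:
r(u) = u + 2*u² (r(u) = (u² + u²) + u = 2*u² + u = u + 2*u²)
((-701)² + 154986)*(r(152) + 185225) = ((-701)² + 154986)*(152*(1 + 2*152) + 185225) = (491401 + 154986)*(152*(1 + 304) + 185225) = 646387*(152*305 + 185225) = 646387*(46360 + 185225) = 646387*231585 = 149693533395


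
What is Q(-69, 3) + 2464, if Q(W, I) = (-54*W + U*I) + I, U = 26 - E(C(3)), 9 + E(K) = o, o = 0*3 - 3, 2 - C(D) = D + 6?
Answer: 6307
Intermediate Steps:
C(D) = -4 - D (C(D) = 2 - (D + 6) = 2 - (6 + D) = 2 + (-6 - D) = -4 - D)
o = -3 (o = 0 - 3 = -3)
E(K) = -12 (E(K) = -9 - 3 = -12)
U = 38 (U = 26 - 1*(-12) = 26 + 12 = 38)
Q(W, I) = -54*W + 39*I (Q(W, I) = (-54*W + 38*I) + I = -54*W + 39*I)
Q(-69, 3) + 2464 = (-54*(-69) + 39*3) + 2464 = (3726 + 117) + 2464 = 3843 + 2464 = 6307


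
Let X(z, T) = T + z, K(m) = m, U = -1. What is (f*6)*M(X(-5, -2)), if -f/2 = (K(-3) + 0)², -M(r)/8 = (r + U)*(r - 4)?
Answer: 76032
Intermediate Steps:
M(r) = -8*(-1 + r)*(-4 + r) (M(r) = -8*(r - 1)*(r - 4) = -8*(-1 + r)*(-4 + r))
f = -18 (f = -2*(-3 + 0)² = -2*(-3)² = -2*9 = -18)
(f*6)*M(X(-5, -2)) = (-18*6)*(-32 - 8*(-2 - 5)² + 40*(-2 - 5)) = -108*(-32 - 8*(-7)² + 40*(-7)) = -108*(-32 - 8*49 - 280) = -108*(-32 - 392 - 280) = -108*(-704) = 76032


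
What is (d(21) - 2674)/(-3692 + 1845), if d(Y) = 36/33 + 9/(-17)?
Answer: 499933/345389 ≈ 1.4474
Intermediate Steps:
d(Y) = 105/187 (d(Y) = 36*(1/33) + 9*(-1/17) = 12/11 - 9/17 = 105/187)
(d(21) - 2674)/(-3692 + 1845) = (105/187 - 2674)/(-3692 + 1845) = -499933/187/(-1847) = -499933/187*(-1/1847) = 499933/345389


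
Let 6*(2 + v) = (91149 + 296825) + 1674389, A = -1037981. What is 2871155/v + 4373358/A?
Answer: 8861826783672/2140681153331 ≈ 4.1397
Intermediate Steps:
v = 2062351/6 (v = -2 + ((91149 + 296825) + 1674389)/6 = -2 + (387974 + 1674389)/6 = -2 + (1/6)*2062363 = -2 + 2062363/6 = 2062351/6 ≈ 3.4373e+5)
2871155/v + 4373358/A = 2871155/(2062351/6) + 4373358/(-1037981) = 2871155*(6/2062351) + 4373358*(-1/1037981) = 17226930/2062351 - 4373358/1037981 = 8861826783672/2140681153331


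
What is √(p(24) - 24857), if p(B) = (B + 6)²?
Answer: I*√23957 ≈ 154.78*I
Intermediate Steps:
p(B) = (6 + B)²
√(p(24) - 24857) = √((6 + 24)² - 24857) = √(30² - 24857) = √(900 - 24857) = √(-23957) = I*√23957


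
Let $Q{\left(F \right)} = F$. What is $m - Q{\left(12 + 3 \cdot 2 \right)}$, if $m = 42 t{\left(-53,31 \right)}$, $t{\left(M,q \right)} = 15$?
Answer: $612$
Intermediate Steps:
$m = 630$ ($m = 42 \cdot 15 = 630$)
$m - Q{\left(12 + 3 \cdot 2 \right)} = 630 - \left(12 + 3 \cdot 2\right) = 630 - \left(12 + 6\right) = 630 - 18 = 612$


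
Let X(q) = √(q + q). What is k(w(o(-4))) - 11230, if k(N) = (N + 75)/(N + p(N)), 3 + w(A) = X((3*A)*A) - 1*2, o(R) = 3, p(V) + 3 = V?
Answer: -526792/47 + 459*√6/47 ≈ -11184.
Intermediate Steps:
p(V) = -3 + V
X(q) = √2*√q (X(q) = √(2*q) = √2*√q)
w(A) = -5 + √6*√(A²) (w(A) = -3 + (√2*√((3*A)*A) - 1*2) = -3 + (√2*√(3*A²) - 2) = -3 + (√2*(√3*√(A²)) - 2) = -3 + (√6*√(A²) - 2) = -3 + (-2 + √6*√(A²)) = -5 + √6*√(A²))
k(N) = (75 + N)/(-3 + 2*N) (k(N) = (N + 75)/(N + (-3 + N)) = (75 + N)/(-3 + 2*N))
k(w(o(-4))) - 11230 = (75 + (-5 + √6*√(3²)))/(-3 + 2*(-5 + √6*√(3²))) - 11230 = (75 + (-5 + √6*√9))/(-3 + 2*(-5 + √6*√9)) - 11230 = (75 + (-5 + √6*3))/(-3 + 2*(-5 + √6*3)) - 11230 = (75 + (-5 + 3*√6))/(-3 + 2*(-5 + 3*√6)) - 11230 = (70 + 3*√6)/(-3 + (-10 + 6*√6)) - 11230 = (70 + 3*√6)/(-13 + 6*√6) - 11230 = -11230 + (70 + 3*√6)/(-13 + 6*√6)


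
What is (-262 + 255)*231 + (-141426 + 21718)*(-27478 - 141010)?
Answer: 20169359887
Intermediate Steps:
(-262 + 255)*231 + (-141426 + 21718)*(-27478 - 141010) = -7*231 - 119708*(-168488) = -1617 + 20169361504 = 20169359887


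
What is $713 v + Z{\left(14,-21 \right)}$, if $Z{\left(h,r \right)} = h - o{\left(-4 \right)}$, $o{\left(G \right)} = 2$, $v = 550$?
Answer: $392162$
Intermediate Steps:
$Z{\left(h,r \right)} = -2 + h$ ($Z{\left(h,r \right)} = h - 2 = -2 + h$)
$713 v + Z{\left(14,-21 \right)} = 713 \cdot 550 + \left(-2 + 14\right) = 392150 + 12 = 392162$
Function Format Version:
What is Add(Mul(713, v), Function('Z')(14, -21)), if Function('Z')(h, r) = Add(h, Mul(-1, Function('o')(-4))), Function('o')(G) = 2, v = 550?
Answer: 392162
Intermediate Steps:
Function('Z')(h, r) = Add(-2, h) (Function('Z')(h, r) = Add(h, Mul(-1, 2)) = Add(h, -2) = Add(-2, h))
Add(Mul(713, v), Function('Z')(14, -21)) = Add(Mul(713, 550), Add(-2, 14)) = Add(392150, 12) = 392162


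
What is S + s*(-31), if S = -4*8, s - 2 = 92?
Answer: -2946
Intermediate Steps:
s = 94 (s = 2 + 92 = 94)
S = -32
S + s*(-31) = -32 + 94*(-31) = -32 - 2914 = -2946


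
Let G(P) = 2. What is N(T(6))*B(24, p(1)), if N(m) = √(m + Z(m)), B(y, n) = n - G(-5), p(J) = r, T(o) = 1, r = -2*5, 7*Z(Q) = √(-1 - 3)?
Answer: -12*√(49 + 14*I)/7 ≈ -12.119 - 1.6974*I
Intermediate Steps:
Z(Q) = 2*I/7 (Z(Q) = √(-1 - 3)/7 = √(-4)/7 = (2*I)/7 = 2*I/7)
r = -10
p(J) = -10
B(y, n) = -2 + n (B(y, n) = n - 1*2 = n - 2 = -2 + n)
N(m) = √(m + 2*I/7)
N(T(6))*B(24, p(1)) = (√(14*I + 49*1)/7)*(-2 - 10) = (√(14*I + 49)/7)*(-12) = (√(49 + 14*I)/7)*(-12) = -12*√(49 + 14*I)/7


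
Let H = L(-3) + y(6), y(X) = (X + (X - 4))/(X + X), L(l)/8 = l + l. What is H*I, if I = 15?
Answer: -710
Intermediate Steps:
L(l) = 16*l (L(l) = 8*(l + l) = 8*(2*l) = 16*l)
y(X) = (-4 + 2*X)/(2*X) (y(X) = (X + (-4 + X))/((2*X)) = (-4 + 2*X)*(1/(2*X)) = (-4 + 2*X)/(2*X))
H = -142/3 (H = 16*(-3) + (-2 + 6)/6 = -48 + (⅙)*4 = -48 + ⅔ = -142/3 ≈ -47.333)
H*I = -142/3*15 = -710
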